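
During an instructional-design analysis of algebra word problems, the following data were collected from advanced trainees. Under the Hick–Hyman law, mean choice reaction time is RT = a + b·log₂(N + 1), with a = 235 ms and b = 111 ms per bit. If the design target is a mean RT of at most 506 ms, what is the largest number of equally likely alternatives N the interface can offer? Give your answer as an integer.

Set 235 + 111·log₂(N + 1) ≤ 506.
log₂(N + 1) ≤ (506 − 235) / 111 = 2.4414.
N + 1 ≤ 2^2.4414 = 5.4317.
N ≤ 4.4317, so the largest integer N is 4.

4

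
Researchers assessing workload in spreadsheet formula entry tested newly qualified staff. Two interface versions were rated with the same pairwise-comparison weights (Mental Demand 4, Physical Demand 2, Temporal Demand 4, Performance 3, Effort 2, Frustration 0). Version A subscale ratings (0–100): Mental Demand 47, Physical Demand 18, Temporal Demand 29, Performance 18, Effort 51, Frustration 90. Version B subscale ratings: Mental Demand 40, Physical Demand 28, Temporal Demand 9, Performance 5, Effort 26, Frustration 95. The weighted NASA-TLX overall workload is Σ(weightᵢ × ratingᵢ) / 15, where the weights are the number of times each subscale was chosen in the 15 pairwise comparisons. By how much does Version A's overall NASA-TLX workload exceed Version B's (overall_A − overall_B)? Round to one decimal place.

11.8

Version A weighted sum = 4·47 + 2·18 + 4·29 + 3·18 + 2·51 + 0·90 = 188 + 36 + 116 + 54 + 102 + 0 = 496; overall_A = 496/15 = 33.0667.
Version B weighted sum = 4·40 + 2·28 + 4·9 + 3·5 + 2·26 + 0·95 = 160 + 56 + 36 + 15 + 52 + 0 = 319; overall_B = 319/15 = 21.2667.
Difference = 33.0667 − 21.2667 = 11.8000 ≈ 11.8.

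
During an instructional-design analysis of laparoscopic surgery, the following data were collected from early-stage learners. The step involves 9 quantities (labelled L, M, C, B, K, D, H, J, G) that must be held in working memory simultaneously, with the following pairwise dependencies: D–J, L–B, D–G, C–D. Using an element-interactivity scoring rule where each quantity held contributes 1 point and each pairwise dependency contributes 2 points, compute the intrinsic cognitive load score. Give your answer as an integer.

17

Count of quantities held simultaneously: 9.
Count of pairwise dependencies listed: 4.
Element contribution: 9 × 1 = 9.
Interaction contribution: 4 × 2 = 8.
Intrinsic load = 9 + 8 = 17.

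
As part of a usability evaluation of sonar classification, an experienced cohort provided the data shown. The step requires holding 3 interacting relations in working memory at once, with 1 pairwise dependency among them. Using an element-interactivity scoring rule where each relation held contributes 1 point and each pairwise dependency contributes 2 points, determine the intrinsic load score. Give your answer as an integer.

5

Element contribution: 3 × 1 = 3.
Interaction contribution: 1 × 2 = 2.
Intrinsic load = 3 + 2 = 5.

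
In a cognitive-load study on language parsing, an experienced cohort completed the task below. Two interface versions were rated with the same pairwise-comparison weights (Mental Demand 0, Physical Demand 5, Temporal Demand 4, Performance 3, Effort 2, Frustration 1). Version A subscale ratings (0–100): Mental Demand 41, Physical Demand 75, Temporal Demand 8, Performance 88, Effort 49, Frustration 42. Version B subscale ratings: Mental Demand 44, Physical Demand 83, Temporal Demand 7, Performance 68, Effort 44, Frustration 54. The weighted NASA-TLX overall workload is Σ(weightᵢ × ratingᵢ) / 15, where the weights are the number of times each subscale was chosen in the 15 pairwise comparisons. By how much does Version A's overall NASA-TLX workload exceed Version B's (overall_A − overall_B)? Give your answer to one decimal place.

1.5

Version A weighted sum = 0·41 + 5·75 + 4·8 + 3·88 + 2·49 + 1·42 = 0 + 375 + 32 + 264 + 98 + 42 = 811; overall_A = 811/15 = 54.0667.
Version B weighted sum = 0·44 + 5·83 + 4·7 + 3·68 + 2·44 + 1·54 = 0 + 415 + 28 + 204 + 88 + 54 = 789; overall_B = 789/15 = 52.6000.
Difference = 54.0667 − 52.6000 = 1.4667 ≈ 1.5.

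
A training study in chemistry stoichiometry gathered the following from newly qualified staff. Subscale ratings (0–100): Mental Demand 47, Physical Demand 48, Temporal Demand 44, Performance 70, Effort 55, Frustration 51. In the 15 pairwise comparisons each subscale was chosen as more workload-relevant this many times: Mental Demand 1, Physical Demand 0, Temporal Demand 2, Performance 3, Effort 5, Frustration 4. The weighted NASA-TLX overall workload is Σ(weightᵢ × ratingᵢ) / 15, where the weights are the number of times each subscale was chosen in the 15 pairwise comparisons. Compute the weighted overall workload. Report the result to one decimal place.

54.9

The tallies are the weights (they sum to 15).
Weighted sum = 1·47 + 0·48 + 2·44 + 3·70 + 5·55 + 4·51
            = 47 + 0 + 88 + 210 + 275 + 204 = 824.
Overall workload = 824 / 15 = 54.9333 ≈ 54.9.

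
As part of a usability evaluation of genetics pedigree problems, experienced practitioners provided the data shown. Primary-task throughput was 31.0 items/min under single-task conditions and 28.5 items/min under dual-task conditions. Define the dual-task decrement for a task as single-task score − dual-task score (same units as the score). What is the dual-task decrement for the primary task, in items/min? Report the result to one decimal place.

2.5

Decrement = 31.0 − 28.5 = 2.5000 items/min ≈ 2.5 items/min.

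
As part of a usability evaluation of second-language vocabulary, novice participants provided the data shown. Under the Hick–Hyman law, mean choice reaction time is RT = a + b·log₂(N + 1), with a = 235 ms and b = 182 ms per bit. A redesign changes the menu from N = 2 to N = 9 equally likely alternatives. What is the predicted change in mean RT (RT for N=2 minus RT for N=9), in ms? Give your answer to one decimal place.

-316.1

RT(2) = 235 + 182·log₂(3) = 235 + 182·1.5850 = 523.4700 ms.
RT(9) = 235 + 182·log₂(10) = 235 + 182·3.3219 = 839.5858 ms.
Difference = 523.4700 − 839.5858 = -316.1158 ≈ -316.1 ms.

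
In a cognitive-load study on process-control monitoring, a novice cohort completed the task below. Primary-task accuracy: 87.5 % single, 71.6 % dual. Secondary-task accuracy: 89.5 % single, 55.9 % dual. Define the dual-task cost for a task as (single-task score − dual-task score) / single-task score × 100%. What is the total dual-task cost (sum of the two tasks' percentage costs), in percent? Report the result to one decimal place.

Primary cost = (87.5 − 71.6) / 87.5 × 100% = 18.1714%.
Secondary cost = (89.5 − 55.9) / 89.5 × 100% = 37.5419%.
Total = 18.1714% + 37.5419% = 55.7133% ≈ 55.7%.

55.7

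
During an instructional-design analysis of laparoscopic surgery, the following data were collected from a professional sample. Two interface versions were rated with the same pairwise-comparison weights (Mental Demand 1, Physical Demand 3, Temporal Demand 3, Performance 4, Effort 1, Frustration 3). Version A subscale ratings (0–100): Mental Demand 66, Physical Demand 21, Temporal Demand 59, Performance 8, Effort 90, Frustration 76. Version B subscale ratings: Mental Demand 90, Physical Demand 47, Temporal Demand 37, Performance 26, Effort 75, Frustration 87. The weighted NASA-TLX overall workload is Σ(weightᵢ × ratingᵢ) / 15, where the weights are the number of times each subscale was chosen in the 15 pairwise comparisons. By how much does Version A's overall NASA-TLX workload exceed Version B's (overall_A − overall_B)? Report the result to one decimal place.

Version A weighted sum = 1·66 + 3·21 + 3·59 + 4·8 + 1·90 + 3·76 = 66 + 63 + 177 + 32 + 90 + 228 = 656; overall_A = 656/15 = 43.7333.
Version B weighted sum = 1·90 + 3·47 + 3·37 + 4·26 + 1·75 + 3·87 = 90 + 141 + 111 + 104 + 75 + 261 = 782; overall_B = 782/15 = 52.1333.
Difference = 43.7333 − 52.1333 = -8.4000 ≈ -8.4.

-8.4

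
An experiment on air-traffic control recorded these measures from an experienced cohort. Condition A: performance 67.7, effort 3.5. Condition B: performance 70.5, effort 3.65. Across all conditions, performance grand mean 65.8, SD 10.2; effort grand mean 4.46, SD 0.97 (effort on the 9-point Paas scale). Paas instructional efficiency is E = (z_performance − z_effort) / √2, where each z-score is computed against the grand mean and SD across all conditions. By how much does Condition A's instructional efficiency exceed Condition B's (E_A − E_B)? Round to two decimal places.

Condition A: z_P = (67.7 − 65.8)/10.2 = 0.1863; z_E = (3.5 − 4.46)/0.97 = -0.9897; E_A = (0.1863 − (-0.9897))/√2 = 0.8316.
Condition B: z_P = (70.5 − 65.8)/10.2 = 0.4608; z_E = (3.65 − 4.46)/0.97 = -0.8351; E_B = (0.4608 − (-0.8351))/√2 = 0.9163.
E_A − E_B = 0.8316 − 0.9163 = -0.0847 ≈ -0.08.

-0.08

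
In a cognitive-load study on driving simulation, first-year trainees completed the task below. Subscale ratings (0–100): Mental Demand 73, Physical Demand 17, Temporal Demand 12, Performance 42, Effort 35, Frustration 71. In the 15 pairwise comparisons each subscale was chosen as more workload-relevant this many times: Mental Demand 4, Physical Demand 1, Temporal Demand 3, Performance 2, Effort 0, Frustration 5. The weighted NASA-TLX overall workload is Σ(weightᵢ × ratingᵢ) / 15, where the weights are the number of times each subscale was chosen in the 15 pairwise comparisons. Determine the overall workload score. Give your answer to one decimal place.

The tallies are the weights (they sum to 15).
Weighted sum = 4·73 + 1·17 + 3·12 + 2·42 + 0·35 + 5·71
            = 292 + 17 + 36 + 84 + 0 + 355 = 784.
Overall workload = 784 / 15 = 52.2667 ≈ 52.3.

52.3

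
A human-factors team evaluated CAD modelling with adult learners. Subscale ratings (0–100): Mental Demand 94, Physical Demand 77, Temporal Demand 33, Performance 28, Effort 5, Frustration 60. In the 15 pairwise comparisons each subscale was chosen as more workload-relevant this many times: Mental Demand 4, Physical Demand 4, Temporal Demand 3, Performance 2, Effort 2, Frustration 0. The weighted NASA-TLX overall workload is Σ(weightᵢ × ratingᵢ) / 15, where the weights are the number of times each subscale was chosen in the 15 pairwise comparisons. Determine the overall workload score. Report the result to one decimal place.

The tallies are the weights (they sum to 15).
Weighted sum = 4·94 + 4·77 + 3·33 + 2·28 + 2·5 + 0·60
            = 376 + 308 + 99 + 56 + 10 + 0 = 849.
Overall workload = 849 / 15 = 56.6000 ≈ 56.6.

56.6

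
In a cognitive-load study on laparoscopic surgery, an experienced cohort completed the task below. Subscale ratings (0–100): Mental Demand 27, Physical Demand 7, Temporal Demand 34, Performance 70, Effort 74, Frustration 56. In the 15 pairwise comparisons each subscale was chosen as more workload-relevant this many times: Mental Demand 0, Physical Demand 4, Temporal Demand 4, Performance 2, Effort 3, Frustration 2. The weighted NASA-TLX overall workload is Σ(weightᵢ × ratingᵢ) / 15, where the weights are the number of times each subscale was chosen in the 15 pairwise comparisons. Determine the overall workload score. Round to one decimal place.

42.5

The tallies are the weights (they sum to 15).
Weighted sum = 0·27 + 4·7 + 4·34 + 2·70 + 3·74 + 2·56
            = 0 + 28 + 136 + 140 + 222 + 112 = 638.
Overall workload = 638 / 15 = 42.5333 ≈ 42.5.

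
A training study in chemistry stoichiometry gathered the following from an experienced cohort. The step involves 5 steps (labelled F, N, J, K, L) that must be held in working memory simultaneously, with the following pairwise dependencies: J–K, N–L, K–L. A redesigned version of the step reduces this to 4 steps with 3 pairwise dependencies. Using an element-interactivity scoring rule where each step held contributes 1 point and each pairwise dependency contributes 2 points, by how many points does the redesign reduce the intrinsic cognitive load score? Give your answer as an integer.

1

Original: 5 × 1 + 3 × 2 = 5 + 6 = 11.
Redesigned: 4 × 1 + 3 × 2 = 4 + 6 = 10.
Reduction = 11 − 10 = 1.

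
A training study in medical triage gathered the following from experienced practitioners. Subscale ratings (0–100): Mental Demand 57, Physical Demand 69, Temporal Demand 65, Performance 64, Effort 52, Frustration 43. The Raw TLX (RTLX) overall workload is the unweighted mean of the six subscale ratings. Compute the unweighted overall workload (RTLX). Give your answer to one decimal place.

58.3

Sum of ratings = 57 + 69 + 65 + 64 + 52 + 43 = 350.
RTLX = 350 / 6 = 58.3333 ≈ 58.3.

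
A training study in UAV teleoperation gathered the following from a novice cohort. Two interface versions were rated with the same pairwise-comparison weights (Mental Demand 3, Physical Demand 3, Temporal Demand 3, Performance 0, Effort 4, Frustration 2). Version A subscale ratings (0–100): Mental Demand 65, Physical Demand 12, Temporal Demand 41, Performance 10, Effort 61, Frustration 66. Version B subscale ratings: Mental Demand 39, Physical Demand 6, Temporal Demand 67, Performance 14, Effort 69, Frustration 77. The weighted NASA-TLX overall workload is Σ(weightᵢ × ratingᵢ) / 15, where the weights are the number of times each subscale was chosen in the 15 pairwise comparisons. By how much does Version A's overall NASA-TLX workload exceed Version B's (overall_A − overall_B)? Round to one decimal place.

Version A weighted sum = 3·65 + 3·12 + 3·41 + 0·10 + 4·61 + 2·66 = 195 + 36 + 123 + 0 + 244 + 132 = 730; overall_A = 730/15 = 48.6667.
Version B weighted sum = 3·39 + 3·6 + 3·67 + 0·14 + 4·69 + 2·77 = 117 + 18 + 201 + 0 + 276 + 154 = 766; overall_B = 766/15 = 51.0667.
Difference = 48.6667 − 51.0667 = -2.4000 ≈ -2.4.

-2.4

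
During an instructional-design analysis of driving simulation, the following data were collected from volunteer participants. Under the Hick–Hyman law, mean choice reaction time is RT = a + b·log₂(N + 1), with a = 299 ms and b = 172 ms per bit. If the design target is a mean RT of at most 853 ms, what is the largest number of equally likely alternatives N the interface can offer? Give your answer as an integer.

Set 299 + 172·log₂(N + 1) ≤ 853.
log₂(N + 1) ≤ (853 − 299) / 172 = 3.2209.
N + 1 ≤ 2^3.2209 = 9.3237.
N ≤ 8.3237, so the largest integer N is 8.

8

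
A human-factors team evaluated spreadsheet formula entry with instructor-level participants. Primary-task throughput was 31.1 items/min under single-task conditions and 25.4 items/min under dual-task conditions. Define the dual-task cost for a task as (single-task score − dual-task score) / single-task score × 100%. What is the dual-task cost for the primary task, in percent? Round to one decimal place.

Cost = (31.1 − 25.4) / 31.1 × 100%
     = 5.7000 / 31.1 × 100% = 18.3280%.
≈ 18.3%.

18.3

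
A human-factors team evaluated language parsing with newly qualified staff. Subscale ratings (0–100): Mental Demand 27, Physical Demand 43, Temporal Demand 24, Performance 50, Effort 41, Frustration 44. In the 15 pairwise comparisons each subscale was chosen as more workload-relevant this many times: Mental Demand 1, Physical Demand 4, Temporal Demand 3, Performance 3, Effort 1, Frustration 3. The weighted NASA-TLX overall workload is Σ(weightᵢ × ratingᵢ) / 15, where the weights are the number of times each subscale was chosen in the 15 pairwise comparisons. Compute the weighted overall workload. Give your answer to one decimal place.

39.6

The tallies are the weights (they sum to 15).
Weighted sum = 1·27 + 4·43 + 3·24 + 3·50 + 1·41 + 3·44
            = 27 + 172 + 72 + 150 + 41 + 132 = 594.
Overall workload = 594 / 15 = 39.6000 ≈ 39.6.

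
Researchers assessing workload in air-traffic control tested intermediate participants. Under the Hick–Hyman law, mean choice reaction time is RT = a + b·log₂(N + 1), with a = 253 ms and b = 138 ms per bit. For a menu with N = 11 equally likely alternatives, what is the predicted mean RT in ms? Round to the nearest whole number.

log₂(11 + 1) = log₂(12) = 3.5850.
RT = 253 + 138 × 3.5850 = 253 + 494.7300 = 747.7300 ms.
≈ 748 ms.

748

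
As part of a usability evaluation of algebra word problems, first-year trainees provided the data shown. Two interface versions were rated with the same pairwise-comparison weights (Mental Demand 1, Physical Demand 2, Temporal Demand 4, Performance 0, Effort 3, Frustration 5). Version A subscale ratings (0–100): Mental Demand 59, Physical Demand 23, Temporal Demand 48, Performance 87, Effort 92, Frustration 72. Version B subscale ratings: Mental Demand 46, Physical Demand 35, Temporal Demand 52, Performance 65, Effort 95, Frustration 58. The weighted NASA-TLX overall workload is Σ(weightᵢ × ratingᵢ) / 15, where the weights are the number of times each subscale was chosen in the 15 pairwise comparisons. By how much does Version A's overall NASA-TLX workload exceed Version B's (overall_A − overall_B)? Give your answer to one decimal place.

2.3

Version A weighted sum = 1·59 + 2·23 + 4·48 + 0·87 + 3·92 + 5·72 = 59 + 46 + 192 + 0 + 276 + 360 = 933; overall_A = 933/15 = 62.2000.
Version B weighted sum = 1·46 + 2·35 + 4·52 + 0·65 + 3·95 + 5·58 = 46 + 70 + 208 + 0 + 285 + 290 = 899; overall_B = 899/15 = 59.9333.
Difference = 62.2000 − 59.9333 = 2.2667 ≈ 2.3.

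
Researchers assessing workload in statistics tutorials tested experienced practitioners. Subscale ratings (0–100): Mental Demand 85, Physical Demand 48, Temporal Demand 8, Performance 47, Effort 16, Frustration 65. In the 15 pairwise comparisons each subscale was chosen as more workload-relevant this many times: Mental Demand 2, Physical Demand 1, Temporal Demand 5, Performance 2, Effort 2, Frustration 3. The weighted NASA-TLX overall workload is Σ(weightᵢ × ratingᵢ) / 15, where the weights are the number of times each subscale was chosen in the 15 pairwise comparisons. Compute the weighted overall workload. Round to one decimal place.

The tallies are the weights (they sum to 15).
Weighted sum = 2·85 + 1·48 + 5·8 + 2·47 + 2·16 + 3·65
            = 170 + 48 + 40 + 94 + 32 + 195 = 579.
Overall workload = 579 / 15 = 38.6000 ≈ 38.6.

38.6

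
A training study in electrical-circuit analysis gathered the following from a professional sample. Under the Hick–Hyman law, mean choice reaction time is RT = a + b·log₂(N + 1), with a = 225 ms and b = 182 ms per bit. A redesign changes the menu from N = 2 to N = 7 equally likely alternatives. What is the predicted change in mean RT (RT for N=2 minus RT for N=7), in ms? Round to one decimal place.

-257.5

RT(2) = 225 + 182·log₂(3) = 225 + 182·1.5850 = 513.4700 ms.
RT(7) = 225 + 182·log₂(8) = 225 + 182·3.0000 = 771.0000 ms.
Difference = 513.4700 − 771.0000 = -257.5300 ≈ -257.5 ms.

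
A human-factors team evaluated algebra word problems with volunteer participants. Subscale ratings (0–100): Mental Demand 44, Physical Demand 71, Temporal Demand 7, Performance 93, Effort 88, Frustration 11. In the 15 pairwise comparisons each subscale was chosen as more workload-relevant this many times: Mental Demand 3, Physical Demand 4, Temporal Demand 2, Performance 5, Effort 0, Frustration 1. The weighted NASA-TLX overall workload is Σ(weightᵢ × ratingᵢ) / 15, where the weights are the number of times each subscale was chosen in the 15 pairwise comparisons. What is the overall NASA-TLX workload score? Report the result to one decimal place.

60.4

The tallies are the weights (they sum to 15).
Weighted sum = 3·44 + 4·71 + 2·7 + 5·93 + 0·88 + 1·11
            = 132 + 284 + 14 + 465 + 0 + 11 = 906.
Overall workload = 906 / 15 = 60.4000 ≈ 60.4.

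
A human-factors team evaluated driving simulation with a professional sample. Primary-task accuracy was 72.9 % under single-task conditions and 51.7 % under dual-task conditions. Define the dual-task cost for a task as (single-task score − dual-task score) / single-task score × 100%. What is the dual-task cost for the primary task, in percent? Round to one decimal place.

29.1

Cost = (72.9 − 51.7) / 72.9 × 100%
     = 21.2000 / 72.9 × 100% = 29.0809%.
≈ 29.1%.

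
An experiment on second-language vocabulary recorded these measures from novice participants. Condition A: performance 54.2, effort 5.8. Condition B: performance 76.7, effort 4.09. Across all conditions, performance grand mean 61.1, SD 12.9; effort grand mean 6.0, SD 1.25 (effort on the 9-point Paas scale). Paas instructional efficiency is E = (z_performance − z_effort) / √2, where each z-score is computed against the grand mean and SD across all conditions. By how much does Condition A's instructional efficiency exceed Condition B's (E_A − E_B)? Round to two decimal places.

-2.20

Condition A: z_P = (54.2 − 61.1)/12.9 = -0.5349; z_E = (5.8 − 6.0)/1.25 = -0.1600; E_A = (-0.5349 − (-0.1600))/√2 = -0.2651.
Condition B: z_P = (76.7 − 61.1)/12.9 = 1.2093; z_E = (4.09 − 6.0)/1.25 = -1.5280; E_B = (1.2093 − (-1.5280))/√2 = 1.9356.
E_A − E_B = -0.2651 − 1.9356 = -2.2007 ≈ -2.20.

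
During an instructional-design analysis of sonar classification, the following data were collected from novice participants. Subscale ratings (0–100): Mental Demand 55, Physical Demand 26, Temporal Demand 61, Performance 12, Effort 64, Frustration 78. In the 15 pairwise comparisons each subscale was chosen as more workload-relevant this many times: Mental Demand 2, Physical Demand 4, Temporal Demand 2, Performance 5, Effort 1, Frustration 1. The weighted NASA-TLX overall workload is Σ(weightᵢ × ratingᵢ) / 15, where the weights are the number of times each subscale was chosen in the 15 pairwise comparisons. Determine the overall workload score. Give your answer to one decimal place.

The tallies are the weights (they sum to 15).
Weighted sum = 2·55 + 4·26 + 2·61 + 5·12 + 1·64 + 1·78
            = 110 + 104 + 122 + 60 + 64 + 78 = 538.
Overall workload = 538 / 15 = 35.8667 ≈ 35.9.

35.9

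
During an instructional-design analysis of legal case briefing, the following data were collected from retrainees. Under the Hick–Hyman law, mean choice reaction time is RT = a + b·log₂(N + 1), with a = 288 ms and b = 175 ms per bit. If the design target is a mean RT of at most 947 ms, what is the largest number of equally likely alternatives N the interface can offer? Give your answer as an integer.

12

Set 288 + 175·log₂(N + 1) ≤ 947.
log₂(N + 1) ≤ (947 − 288) / 175 = 3.7657.
N + 1 ≤ 2^3.7657 = 13.6016.
N ≤ 12.6016, so the largest integer N is 12.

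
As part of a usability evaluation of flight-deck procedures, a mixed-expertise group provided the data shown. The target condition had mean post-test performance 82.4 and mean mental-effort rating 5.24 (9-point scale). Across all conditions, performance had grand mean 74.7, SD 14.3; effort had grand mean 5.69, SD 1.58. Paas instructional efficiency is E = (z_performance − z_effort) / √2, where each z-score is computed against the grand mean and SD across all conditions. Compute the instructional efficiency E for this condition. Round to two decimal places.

0.58

z_performance = (82.4 − 74.7) / 14.3 = 7.7000 / 14.3 = 0.5385.
z_effort = (5.24 − 5.69) / 1.58 = -0.4500 / 1.58 = -0.2848.
z_P − z_E = 0.5385 − (-0.2848) = 0.8233.
E = 0.8233 / √2 = 0.8233 / 1.41421 = 0.5822 ≈ 0.58.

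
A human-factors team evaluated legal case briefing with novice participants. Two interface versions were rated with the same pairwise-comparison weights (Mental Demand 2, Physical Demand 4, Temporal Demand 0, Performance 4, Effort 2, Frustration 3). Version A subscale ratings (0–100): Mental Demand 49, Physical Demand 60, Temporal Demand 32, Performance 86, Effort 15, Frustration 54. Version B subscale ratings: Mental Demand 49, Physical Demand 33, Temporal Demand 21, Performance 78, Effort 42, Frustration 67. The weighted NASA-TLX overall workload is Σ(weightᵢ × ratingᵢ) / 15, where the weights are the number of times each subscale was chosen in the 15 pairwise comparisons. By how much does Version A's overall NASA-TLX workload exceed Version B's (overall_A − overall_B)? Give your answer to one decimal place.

3.1

Version A weighted sum = 2·49 + 4·60 + 0·32 + 4·86 + 2·15 + 3·54 = 98 + 240 + 0 + 344 + 30 + 162 = 874; overall_A = 874/15 = 58.2667.
Version B weighted sum = 2·49 + 4·33 + 0·21 + 4·78 + 2·42 + 3·67 = 98 + 132 + 0 + 312 + 84 + 201 = 827; overall_B = 827/15 = 55.1333.
Difference = 58.2667 − 55.1333 = 3.1334 ≈ 3.1.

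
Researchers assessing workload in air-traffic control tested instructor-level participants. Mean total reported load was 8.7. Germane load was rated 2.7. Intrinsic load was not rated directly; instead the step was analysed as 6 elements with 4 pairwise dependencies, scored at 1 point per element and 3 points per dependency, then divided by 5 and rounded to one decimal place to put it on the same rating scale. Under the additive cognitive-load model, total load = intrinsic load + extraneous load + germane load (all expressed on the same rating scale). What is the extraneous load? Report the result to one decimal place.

Intrinsic (element-interactivity): (6 × 1 + 4 × 3) / 5 = 18 / 5 = 3.6000 → 3.6.
extraneous load = total − intrinsic − germane
             = 8.7 − 3.6 − 2.7 = 2.4.

2.4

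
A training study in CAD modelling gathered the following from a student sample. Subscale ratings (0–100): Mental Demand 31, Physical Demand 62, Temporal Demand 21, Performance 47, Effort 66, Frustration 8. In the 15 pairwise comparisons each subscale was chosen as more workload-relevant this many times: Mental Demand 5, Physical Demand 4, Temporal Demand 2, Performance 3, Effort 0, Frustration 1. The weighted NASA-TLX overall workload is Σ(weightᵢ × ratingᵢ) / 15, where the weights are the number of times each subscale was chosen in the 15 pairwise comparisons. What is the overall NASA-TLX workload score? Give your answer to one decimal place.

The tallies are the weights (they sum to 15).
Weighted sum = 5·31 + 4·62 + 2·21 + 3·47 + 0·66 + 1·8
            = 155 + 248 + 42 + 141 + 0 + 8 = 594.
Overall workload = 594 / 15 = 39.6000 ≈ 39.6.

39.6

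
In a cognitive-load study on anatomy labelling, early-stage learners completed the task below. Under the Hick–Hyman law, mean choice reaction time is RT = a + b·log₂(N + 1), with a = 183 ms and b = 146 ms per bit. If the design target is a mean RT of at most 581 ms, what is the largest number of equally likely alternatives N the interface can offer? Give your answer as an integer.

5

Set 183 + 146·log₂(N + 1) ≤ 581.
log₂(N + 1) ≤ (581 − 183) / 146 = 2.7260.
N + 1 ≤ 2^2.7260 = 6.6162.
N ≤ 5.6162, so the largest integer N is 5.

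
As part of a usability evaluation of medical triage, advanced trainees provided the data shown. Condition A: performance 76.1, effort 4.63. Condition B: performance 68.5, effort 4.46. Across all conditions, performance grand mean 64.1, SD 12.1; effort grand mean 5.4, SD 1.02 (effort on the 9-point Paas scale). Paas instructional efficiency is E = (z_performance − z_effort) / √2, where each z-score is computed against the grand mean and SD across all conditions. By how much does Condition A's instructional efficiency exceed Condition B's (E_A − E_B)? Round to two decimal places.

0.33

Condition A: z_P = (76.1 − 64.1)/12.1 = 0.9917; z_E = (4.63 − 5.4)/1.02 = -0.7549; E_A = (0.9917 − (-0.7549))/√2 = 1.2350.
Condition B: z_P = (68.5 − 64.1)/12.1 = 0.3636; z_E = (4.46 − 5.4)/1.02 = -0.9216; E_B = (0.3636 − (-0.9216))/√2 = 0.9088.
E_A − E_B = 1.2350 − 0.9088 = 0.3262 ≈ 0.33.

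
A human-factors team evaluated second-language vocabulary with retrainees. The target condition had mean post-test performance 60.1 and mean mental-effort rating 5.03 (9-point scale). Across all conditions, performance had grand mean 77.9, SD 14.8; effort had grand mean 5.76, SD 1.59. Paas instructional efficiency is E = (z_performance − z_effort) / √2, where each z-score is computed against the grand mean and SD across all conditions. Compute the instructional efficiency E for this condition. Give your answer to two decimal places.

z_performance = (60.1 − 77.9) / 14.8 = -17.8000 / 14.8 = -1.2027.
z_effort = (5.03 − 5.76) / 1.59 = -0.7300 / 1.59 = -0.4591.
z_P − z_E = -1.2027 − (-0.4591) = -0.7436.
E = -0.7436 / √2 = -0.7436 / 1.41421 = -0.5258 ≈ -0.53.

-0.53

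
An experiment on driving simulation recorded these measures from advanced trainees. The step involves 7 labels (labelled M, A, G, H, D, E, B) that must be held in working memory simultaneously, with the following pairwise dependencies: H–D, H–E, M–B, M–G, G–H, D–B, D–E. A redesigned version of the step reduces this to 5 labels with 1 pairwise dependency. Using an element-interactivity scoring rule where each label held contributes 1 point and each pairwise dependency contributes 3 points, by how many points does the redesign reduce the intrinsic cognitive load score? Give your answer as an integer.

20

Original: 7 × 1 + 7 × 3 = 7 + 21 = 28.
Redesigned: 5 × 1 + 1 × 3 = 5 + 3 = 8.
Reduction = 28 − 8 = 20.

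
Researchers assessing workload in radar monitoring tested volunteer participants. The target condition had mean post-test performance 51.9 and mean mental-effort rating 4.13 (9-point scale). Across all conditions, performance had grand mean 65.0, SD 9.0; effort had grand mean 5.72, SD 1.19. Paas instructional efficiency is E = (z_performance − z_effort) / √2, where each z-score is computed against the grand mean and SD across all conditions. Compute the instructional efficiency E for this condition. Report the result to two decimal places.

z_performance = (51.9 − 65.0) / 9.0 = -13.1000 / 9.0 = -1.4556.
z_effort = (4.13 − 5.72) / 1.19 = -1.5900 / 1.19 = -1.3361.
z_P − z_E = -1.4556 − (-1.3361) = -0.1195.
E = -0.1195 / √2 = -0.1195 / 1.41421 = -0.0845 ≈ -0.08.

-0.08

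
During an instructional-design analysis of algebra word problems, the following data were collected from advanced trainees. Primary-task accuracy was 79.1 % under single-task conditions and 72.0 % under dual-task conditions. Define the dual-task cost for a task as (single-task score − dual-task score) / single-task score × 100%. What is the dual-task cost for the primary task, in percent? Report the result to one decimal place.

Cost = (79.1 − 72.0) / 79.1 × 100%
     = 7.1000 / 79.1 × 100% = 8.9760%.
≈ 9.0%.

9.0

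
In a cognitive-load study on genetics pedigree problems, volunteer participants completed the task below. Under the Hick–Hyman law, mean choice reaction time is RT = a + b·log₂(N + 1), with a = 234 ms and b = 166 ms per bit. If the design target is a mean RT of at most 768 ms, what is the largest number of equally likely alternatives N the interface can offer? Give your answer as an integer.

Set 234 + 166·log₂(N + 1) ≤ 768.
log₂(N + 1) ≤ (768 − 234) / 166 = 3.2169.
N + 1 ≤ 2^3.2169 = 9.2979.
N ≤ 8.2979, so the largest integer N is 8.

8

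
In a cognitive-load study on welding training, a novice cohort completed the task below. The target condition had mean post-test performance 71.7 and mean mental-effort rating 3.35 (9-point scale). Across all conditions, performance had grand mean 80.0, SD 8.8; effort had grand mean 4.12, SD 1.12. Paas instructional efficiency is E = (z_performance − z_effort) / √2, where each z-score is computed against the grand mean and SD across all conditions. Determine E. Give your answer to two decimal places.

z_performance = (71.7 − 80.0) / 8.8 = -8.3000 / 8.8 = -0.9432.
z_effort = (3.35 − 4.12) / 1.12 = -0.7700 / 1.12 = -0.6875.
z_P − z_E = -0.9432 − (-0.6875) = -0.2557.
E = -0.2557 / √2 = -0.2557 / 1.41421 = -0.1808 ≈ -0.18.

-0.18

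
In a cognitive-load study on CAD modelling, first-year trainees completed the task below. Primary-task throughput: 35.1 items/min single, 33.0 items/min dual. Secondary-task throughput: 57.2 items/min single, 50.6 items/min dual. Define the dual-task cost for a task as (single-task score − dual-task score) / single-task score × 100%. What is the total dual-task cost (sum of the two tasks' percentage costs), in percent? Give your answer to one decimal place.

Primary cost = (35.1 − 33.0) / 35.1 × 100% = 5.9829%.
Secondary cost = (57.2 − 50.6) / 57.2 × 100% = 11.5385%.
Total = 5.9829% + 11.5385% = 17.5214% ≈ 17.5%.

17.5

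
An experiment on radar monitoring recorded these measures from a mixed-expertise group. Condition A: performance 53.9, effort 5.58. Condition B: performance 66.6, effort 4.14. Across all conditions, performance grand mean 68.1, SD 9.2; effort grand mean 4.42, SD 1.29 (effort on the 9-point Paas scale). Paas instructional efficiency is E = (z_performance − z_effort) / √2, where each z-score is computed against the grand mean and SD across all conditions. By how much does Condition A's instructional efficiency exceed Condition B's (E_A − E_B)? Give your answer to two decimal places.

-1.77

Condition A: z_P = (53.9 − 68.1)/9.2 = -1.5435; z_E = (5.58 − 4.42)/1.29 = 0.8992; E_A = (-1.5435 − 0.8992)/√2 = -1.7272.
Condition B: z_P = (66.6 − 68.1)/9.2 = -0.1630; z_E = (4.14 − 4.42)/1.29 = -0.2171; E_B = (-0.1630 − (-0.2171))/√2 = 0.0383.
E_A − E_B = -1.7272 − 0.0383 = -1.7655 ≈ -1.77.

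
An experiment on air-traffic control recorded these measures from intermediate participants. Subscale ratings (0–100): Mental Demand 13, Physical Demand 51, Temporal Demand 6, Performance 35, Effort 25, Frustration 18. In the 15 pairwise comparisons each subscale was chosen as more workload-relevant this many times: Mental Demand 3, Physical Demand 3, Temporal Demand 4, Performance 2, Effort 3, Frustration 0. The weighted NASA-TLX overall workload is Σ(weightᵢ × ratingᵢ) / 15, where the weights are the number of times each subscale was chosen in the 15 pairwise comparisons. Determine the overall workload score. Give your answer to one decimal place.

24.1

The tallies are the weights (they sum to 15).
Weighted sum = 3·13 + 3·51 + 4·6 + 2·35 + 3·25 + 0·18
            = 39 + 153 + 24 + 70 + 75 + 0 = 361.
Overall workload = 361 / 15 = 24.0667 ≈ 24.1.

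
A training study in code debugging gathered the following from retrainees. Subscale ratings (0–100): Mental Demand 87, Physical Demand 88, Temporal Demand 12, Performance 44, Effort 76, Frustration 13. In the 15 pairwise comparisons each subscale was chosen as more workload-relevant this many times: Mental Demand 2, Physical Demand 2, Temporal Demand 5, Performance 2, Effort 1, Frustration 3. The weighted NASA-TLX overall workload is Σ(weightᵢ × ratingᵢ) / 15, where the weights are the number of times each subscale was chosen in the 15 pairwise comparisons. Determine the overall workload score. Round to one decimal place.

The tallies are the weights (they sum to 15).
Weighted sum = 2·87 + 2·88 + 5·12 + 2·44 + 1·76 + 3·13
            = 174 + 176 + 60 + 88 + 76 + 39 = 613.
Overall workload = 613 / 15 = 40.8667 ≈ 40.9.

40.9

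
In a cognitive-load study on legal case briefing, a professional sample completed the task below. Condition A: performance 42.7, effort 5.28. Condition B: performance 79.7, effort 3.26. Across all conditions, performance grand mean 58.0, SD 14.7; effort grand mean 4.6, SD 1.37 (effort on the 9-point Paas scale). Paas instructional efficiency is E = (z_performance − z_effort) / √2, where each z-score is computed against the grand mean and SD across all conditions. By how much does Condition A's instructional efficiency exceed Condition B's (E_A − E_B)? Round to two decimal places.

-2.82

Condition A: z_P = (42.7 − 58.0)/14.7 = -1.0408; z_E = (5.28 − 4.6)/1.37 = 0.4964; E_A = (-1.0408 − 0.4964)/√2 = -1.0870.
Condition B: z_P = (79.7 − 58.0)/14.7 = 1.4762; z_E = (3.26 − 4.6)/1.37 = -0.9781; E_B = (1.4762 − (-0.9781))/√2 = 1.7355.
E_A − E_B = -1.0870 − 1.7355 = -2.8225 ≈ -2.82.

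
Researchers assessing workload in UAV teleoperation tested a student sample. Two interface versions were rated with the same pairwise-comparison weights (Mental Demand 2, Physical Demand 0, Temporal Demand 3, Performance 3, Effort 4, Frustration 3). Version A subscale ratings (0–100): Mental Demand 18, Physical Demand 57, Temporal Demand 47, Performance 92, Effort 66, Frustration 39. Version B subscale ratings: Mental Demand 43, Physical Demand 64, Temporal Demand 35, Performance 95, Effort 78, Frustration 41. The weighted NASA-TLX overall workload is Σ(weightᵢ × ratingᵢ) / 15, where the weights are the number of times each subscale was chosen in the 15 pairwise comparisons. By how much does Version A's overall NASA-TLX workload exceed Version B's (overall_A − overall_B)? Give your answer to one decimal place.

Version A weighted sum = 2·18 + 0·57 + 3·47 + 3·92 + 4·66 + 3·39 = 36 + 0 + 141 + 276 + 264 + 117 = 834; overall_A = 834/15 = 55.6000.
Version B weighted sum = 2·43 + 0·64 + 3·35 + 3·95 + 4·78 + 3·41 = 86 + 0 + 105 + 285 + 312 + 123 = 911; overall_B = 911/15 = 60.7333.
Difference = 55.6000 − 60.7333 = -5.1333 ≈ -5.1.

-5.1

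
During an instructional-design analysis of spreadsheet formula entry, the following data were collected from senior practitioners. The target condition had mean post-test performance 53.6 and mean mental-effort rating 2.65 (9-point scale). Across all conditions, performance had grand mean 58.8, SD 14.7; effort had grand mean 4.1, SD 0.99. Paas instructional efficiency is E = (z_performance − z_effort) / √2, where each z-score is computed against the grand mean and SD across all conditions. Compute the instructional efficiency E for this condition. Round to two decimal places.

0.79

z_performance = (53.6 − 58.8) / 14.7 = -5.2000 / 14.7 = -0.3537.
z_effort = (2.65 − 4.1) / 0.99 = -1.4500 / 0.99 = -1.4646.
z_P − z_E = -0.3537 − (-1.4646) = 1.1109.
E = 1.1109 / √2 = 1.1109 / 1.41421 = 0.7855 ≈ 0.79.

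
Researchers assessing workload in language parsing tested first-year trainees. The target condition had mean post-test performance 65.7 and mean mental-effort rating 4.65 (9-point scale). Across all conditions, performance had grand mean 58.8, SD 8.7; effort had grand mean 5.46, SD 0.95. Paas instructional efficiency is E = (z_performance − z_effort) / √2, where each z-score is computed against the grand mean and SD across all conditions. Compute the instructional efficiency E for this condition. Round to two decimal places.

z_performance = (65.7 − 58.8) / 8.7 = 6.9000 / 8.7 = 0.7931.
z_effort = (4.65 − 5.46) / 0.95 = -0.8100 / 0.95 = -0.8526.
z_P − z_E = 0.7931 − (-0.8526) = 1.6457.
E = 1.6457 / √2 = 1.6457 / 1.41421 = 1.1637 ≈ 1.16.

1.16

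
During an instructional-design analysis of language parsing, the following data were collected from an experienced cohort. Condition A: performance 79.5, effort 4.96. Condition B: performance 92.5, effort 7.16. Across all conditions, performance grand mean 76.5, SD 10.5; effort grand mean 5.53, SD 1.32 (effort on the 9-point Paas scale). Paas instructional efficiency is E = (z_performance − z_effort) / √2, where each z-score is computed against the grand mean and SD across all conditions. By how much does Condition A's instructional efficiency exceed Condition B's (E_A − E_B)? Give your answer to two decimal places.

Condition A: z_P = (79.5 − 76.5)/10.5 = 0.2857; z_E = (4.96 − 5.53)/1.32 = -0.4318; E_A = (0.2857 − (-0.4318))/√2 = 0.5073.
Condition B: z_P = (92.5 − 76.5)/10.5 = 1.5238; z_E = (7.16 − 5.53)/1.32 = 1.2348; E_B = (1.5238 − 1.2348)/√2 = 0.2044.
E_A − E_B = 0.5073 − 0.2044 = 0.3029 ≈ 0.30.

0.30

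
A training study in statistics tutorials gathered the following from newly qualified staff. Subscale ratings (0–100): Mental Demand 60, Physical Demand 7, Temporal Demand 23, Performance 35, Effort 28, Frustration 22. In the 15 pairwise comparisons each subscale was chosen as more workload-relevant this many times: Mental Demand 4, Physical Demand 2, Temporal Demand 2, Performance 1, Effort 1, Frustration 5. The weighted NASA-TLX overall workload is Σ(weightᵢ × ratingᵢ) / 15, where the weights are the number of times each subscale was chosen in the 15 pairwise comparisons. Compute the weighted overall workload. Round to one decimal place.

31.5

The tallies are the weights (they sum to 15).
Weighted sum = 4·60 + 2·7 + 2·23 + 1·35 + 1·28 + 5·22
            = 240 + 14 + 46 + 35 + 28 + 110 = 473.
Overall workload = 473 / 15 = 31.5333 ≈ 31.5.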